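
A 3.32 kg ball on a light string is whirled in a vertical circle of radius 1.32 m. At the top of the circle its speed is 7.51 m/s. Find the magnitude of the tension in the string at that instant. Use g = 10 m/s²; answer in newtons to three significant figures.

At the top, both T and the weight mg point inward (toward the centre), so T + mg = mv²/r.
T = m(v²/r − g) = 3.32 × ((7.51)²/1.32 − 10.0) = 3.32 × (42.73 − 10.0) = 3.32 × 32.73 = 108.7 N.

109 N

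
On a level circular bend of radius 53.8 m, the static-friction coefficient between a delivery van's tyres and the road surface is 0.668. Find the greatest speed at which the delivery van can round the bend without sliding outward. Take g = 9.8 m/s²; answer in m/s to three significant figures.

On a flat curve, static friction is the only horizontal force, so it must supply the full centripetal force: μ_s m g = m v²/r.
Mass cancels: v_max = √(μ_s g r) = √(0.668 × 9.8 × 53.8) = √352.2 = 18.77 m/s.

18.8 m/s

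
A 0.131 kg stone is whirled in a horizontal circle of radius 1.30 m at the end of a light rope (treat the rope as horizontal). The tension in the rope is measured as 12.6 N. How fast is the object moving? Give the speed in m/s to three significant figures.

11.2 m/s

T = m v²/r ⇒ v = √(T r / m) = √(12.6 × 1.30 / 0.131) = √125.0 = 11.18 m/s.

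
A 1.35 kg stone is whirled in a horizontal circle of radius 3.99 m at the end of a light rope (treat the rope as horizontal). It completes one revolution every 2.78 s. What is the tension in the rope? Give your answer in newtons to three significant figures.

27.5 N

v = 2πr/T = 2π × 3.99/2.78 = 9.018 m/s.
The tension is the only horizontal force, so it supplies the full centripetal force: T = m v²/r = 1.35 × (9.018)²/3.99 = 1.35 × 81.32/3.99 = 27.52 N.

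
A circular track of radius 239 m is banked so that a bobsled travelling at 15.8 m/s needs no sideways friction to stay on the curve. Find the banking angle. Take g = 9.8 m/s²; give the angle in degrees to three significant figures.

6.08°

With no friction, the horizontal component of the normal force provides the centripetal force: N sinθ = mv²/r, while N cosθ = mg vertically.
Dividing: tanθ = v²/(r g) = (15.8)²/(239 × 9.8) = 249.6/2342 = 0.1066.
θ = arctan(0.1066) = 6.084°.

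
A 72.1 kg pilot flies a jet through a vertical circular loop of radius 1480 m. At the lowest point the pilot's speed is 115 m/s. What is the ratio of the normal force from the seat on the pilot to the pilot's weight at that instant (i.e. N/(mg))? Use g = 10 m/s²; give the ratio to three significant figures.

1.89

At the bottom, N − mg = mv²/r, so N = m(v²/r + g) and N/(mg) = v²/(rg) + 1 = (115)²/(1480 × 10.0) + 1 = 0.8936 + 1 = 1.894.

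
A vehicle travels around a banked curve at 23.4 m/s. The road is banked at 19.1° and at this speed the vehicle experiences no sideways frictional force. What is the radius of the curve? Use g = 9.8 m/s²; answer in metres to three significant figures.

161 m

Frictionless banking: tanθ = v²/(rg), so r = v²/(g tanθ).
r = (23.4)²/(9.8 × tan 19.1°) = 547.6/(9.8 × 0.3463) = 547.6/3.394 = 161.4 m.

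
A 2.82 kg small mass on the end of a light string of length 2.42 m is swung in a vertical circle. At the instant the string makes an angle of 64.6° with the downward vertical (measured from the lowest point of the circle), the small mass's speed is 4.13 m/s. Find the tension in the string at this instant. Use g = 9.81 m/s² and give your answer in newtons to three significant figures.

Take the radial direction toward the centre of the circle as positive. The component of the weight along the string toward the centre is −mg cos φ (φ measured from the bottom), so Newton's second law along the string gives T − mg cos φ = m v²/r.
cos 64.6° = 0.4289, so T = m(v²/r + g cos φ) = 2.82 × ((4.13)²/2.42 + 9.81 × 0.4289) = 2.82 × (7.048 + (4.208)) = 2.82 × 11.26 = 31.74 N.

31.7 N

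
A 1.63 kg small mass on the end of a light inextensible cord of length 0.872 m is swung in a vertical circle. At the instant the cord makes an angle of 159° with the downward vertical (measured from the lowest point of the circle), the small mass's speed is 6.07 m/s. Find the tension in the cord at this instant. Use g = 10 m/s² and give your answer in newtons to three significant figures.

Take the radial direction toward the centre of the circle as positive. The component of the weight along the string toward the centre is −mg cos φ (φ measured from the bottom), so Newton's second law along the string gives T − mg cos φ = m v²/r.
cos 159° = -0.9336, so T = m(v²/r + g cos φ) = 1.63 × ((6.07)²/0.872 + 10.0 × -0.9336) = 1.63 × (42.25 + (-9.336)) = 1.63 × 32.92 = 53.66 N.

53.7 N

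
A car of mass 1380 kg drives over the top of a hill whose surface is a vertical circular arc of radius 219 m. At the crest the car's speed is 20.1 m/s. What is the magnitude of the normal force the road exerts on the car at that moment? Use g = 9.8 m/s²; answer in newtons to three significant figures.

11000 N

At the crest the centripetal acceleration points downward (toward the centre of the arc), so mg − N = mv²/r.
N = m(g − v²/r) = 1380 × (9.8 − (20.1)²/219) = 1380 × (9.8 − 1.845) = 1380 × 7.955 = 10980 N.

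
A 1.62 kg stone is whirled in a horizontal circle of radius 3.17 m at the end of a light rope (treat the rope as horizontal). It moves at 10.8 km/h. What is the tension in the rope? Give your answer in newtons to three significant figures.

v = 10.8 km/h = 10.8/3.6 = 3.000 m/s.
The tension is the only horizontal force, so it supplies the full centripetal force: T = m v²/r = 1.62 × (3.000)²/3.17 = 1.62 × 9.000/3.17 = 4.599 N.

4.60 N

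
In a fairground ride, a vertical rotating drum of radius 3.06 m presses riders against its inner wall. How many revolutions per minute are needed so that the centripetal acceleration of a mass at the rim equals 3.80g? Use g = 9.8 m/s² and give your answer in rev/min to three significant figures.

Require ω²r = 3.80g, so ω = √(3.80 × 9.8/3.06) = 3.489 rad/s.
In rev/min: ω × 60/(2π) = 3.489 × 60/(2π) = 33.31 rev/min.

33.3 rev/min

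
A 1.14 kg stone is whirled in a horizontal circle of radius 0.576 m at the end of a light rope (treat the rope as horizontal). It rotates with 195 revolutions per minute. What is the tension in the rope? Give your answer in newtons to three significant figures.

274 N

ω = 195 rev/min × 2π/60 = 20.42 rad/s, so v = ωr = 20.42 × 0.576 = 11.76 m/s.
The tension is the only horizontal force, so it supplies the full centripetal force: T = m v²/r = 1.14 × (11.76)²/0.576 = 1.14 × 138.3/0.576 = 273.8 N.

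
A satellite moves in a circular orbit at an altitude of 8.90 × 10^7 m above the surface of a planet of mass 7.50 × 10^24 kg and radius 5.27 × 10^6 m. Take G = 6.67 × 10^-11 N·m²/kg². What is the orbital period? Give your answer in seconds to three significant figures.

r = R + h = 5.27 × 10^6 + 8.90 × 10^7 = 9.427 × 10^7 m. Gravity provides the centripetal force: G M m / r² = m v² / r ⇒ v = √(GM/r) = 2304 m/s.
T = 2πr/v = 2π × 9.427 × 10^7 / 2304 = 257100 s.

257000 s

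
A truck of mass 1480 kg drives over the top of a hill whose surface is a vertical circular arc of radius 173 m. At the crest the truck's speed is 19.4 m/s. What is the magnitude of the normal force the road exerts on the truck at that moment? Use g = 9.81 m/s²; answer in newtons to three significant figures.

11300 N

At the crest the centripetal acceleration points downward (toward the centre of the arc), so mg − N = mv²/r.
N = m(g − v²/r) = 1480 × (9.81 − (19.4)²/173) = 1480 × (9.81 − 2.175) = 1480 × 7.635 = 11300 N.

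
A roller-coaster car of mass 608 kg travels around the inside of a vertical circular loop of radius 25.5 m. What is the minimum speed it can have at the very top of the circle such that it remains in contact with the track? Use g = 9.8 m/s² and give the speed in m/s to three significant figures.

15.8 m/s

At the top, both weight mg and N point toward the centre: N + mg = mv²/r.
At minimum speed N → 0, so mg = mv_min²/r ⇒ v_min = √(g r) = √(9.8 × 25.5) = 15.81 m/s.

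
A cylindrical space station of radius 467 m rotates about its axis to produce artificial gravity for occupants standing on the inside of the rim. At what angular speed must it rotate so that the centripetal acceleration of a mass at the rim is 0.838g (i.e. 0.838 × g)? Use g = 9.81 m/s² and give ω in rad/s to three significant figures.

Centripetal acceleration a_c = ω²r. Setting ω²r = 0.838g:
ω = √(0.838g / r) = √(0.838 × 9.81 / 467) = √0.01760 = 0.1327 rad/s.

0.133 rad/s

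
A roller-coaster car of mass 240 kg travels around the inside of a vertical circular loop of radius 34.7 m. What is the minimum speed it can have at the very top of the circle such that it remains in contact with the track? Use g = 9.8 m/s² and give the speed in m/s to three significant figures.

18.4 m/s

At the highest point the centre is directly below, so both the weight and N act inward: N + mg = mv²/r.
At minimum speed N → 0, so mg = mv_min²/r ⇒ v_min = √(g r) = √(9.8 × 34.7) = 18.44 m/s.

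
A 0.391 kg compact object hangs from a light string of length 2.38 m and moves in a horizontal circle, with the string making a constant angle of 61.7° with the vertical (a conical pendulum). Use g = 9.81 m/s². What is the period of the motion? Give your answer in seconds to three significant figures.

2.13 s

r = L sinθ = 2.096 m. From T sinθ = mω²r and T cosθ = mg: tanθ = ω²r/g, so ω² = g tanθ / r = g/(L cosθ).
ω = √(g/(L cosθ)) = √(9.81/(2.38 × 0.4741)) = √8.694 = 2.949 rad/s.
Period = 2π/ω = 2.131 s.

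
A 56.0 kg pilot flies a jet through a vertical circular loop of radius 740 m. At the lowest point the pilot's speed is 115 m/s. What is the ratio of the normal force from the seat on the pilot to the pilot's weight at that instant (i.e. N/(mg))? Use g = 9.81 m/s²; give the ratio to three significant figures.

2.82

At the bottom, N − mg = mv²/r, so N = m(v²/r + g) and N/(mg) = v²/(rg) + 1 = (115)²/(740 × 9.81) + 1 = 1.822 + 1 = 2.822.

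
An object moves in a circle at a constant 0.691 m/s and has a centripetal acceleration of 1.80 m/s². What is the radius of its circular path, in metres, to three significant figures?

0.265 m

a_c = v²/r ⇒ r = v²/a_c = (0.691)²/1.80 = 0.4775/1.80 = 0.2653 m.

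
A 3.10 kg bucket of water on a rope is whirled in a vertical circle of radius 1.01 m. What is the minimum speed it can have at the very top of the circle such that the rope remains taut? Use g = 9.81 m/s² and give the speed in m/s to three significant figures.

3.15 m/s

At the highest point the centre is directly below, so both the weight and T act inward: T + mg = mv²/r.
At minimum speed T → 0, so mg = mv_min²/r ⇒ v_min = √(g r) = √(9.81 × 1.01) = 3.148 m/s.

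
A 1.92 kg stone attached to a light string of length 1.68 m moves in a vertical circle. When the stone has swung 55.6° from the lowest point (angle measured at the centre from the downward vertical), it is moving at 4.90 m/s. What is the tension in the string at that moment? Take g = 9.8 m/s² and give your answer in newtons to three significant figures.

Take the radial direction toward the centre of the circle as positive. The component of the weight along the string toward the centre is −mg cos φ (φ measured from the bottom), so Newton's second law along the string gives T − mg cos φ = m v²/r.
cos 55.6° = 0.5650, so T = m(v²/r + g cos φ) = 1.92 × ((4.90)²/1.68 + 9.8 × 0.5650) = 1.92 × (14.29 + (5.537)) = 1.92 × 19.83 = 38.07 N.

38.1 N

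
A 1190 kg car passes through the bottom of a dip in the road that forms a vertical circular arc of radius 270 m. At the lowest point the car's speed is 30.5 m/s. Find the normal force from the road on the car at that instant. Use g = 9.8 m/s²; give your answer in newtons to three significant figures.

At the lowest point, N points up (toward the centre) and the weight mg points down (away from the centre), so the net inward force is N − mg = mv²/r.
N = m(v²/r + g) = 1190 × ((30.5)²/270 + 9.8) = 1190 × (3.445 + 9.8) = 1190 × 13.25 = 15760 N.

15800 N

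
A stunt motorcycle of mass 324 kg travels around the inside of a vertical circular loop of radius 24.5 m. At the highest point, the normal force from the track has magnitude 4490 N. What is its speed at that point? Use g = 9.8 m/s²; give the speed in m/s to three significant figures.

At the top, N + mg = mv²/r, so v = √(r(N/m + g)) = √(24.5 × (4490/324 + 9.8)) = √(24.5 × 23.66) = √579.6 = 24.08 m/s.

24.1 m/s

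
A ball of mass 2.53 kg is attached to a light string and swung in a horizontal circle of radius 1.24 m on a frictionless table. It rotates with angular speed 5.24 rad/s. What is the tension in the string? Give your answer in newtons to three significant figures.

86.1 N

v = ωr = 5.24 × 1.24 = 6.498 m/s.
The tension is the only horizontal force, so it supplies the full centripetal force: T = m v²/r = 2.53 × (6.498)²/1.24 = 2.53 × 42.22/1.24 = 86.14 N.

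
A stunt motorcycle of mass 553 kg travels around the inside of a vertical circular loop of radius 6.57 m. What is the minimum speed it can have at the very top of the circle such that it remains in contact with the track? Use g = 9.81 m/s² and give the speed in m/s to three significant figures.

8.03 m/s

At the top, both weight mg and N point toward the centre: N + mg = mv²/r.
At minimum speed N → 0, so mg = mv_min²/r ⇒ v_min = √(g r) = √(9.81 × 6.57) = 8.028 m/s.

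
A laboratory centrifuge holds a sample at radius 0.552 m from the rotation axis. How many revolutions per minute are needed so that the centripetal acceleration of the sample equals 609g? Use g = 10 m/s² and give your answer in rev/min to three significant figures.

Require ω²r = 609g, so ω = √(609 × 10.0/0.552) = 105.0 rad/s.
In rev/min: ω × 60/(2π) = 105.0 × 60/(2π) = 1003 rev/min.

1000 rev/min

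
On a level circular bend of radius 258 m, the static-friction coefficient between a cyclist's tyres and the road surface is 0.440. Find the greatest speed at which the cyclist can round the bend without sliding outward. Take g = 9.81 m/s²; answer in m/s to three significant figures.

On a flat curve, static friction is the only horizontal force, so it must supply the full centripetal force: μ_s m g = m v²/r.
Mass cancels: v_max = √(μ_s g r) = √(0.440 × 9.81 × 258) = √1114 = 33.37 m/s.

33.4 m/s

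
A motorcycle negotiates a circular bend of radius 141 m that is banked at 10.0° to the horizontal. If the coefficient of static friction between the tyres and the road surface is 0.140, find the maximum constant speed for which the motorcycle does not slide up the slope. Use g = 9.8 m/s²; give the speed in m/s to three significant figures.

At the maximum speed, friction acts down the slope at its limiting value f = μN. Radially (horizontal, toward centre): N sinθ + μN cosθ = mv²/r. Vertically: N cosθ − μN sinθ = mg.
Dividing: v² = r g (sinθ + μcosθ)/(cosθ − μsinθ).
sinθ + μcosθ = 0.1736 + 0.140×0.9848 = 0.3115; cosθ − μsinθ = 0.9848 − 0.140×0.1736 = 0.9605.
v² = 141 × 9.8 × 0.3115/0.9605 = 448.2 m²/s², so v = 21.17 m/s.

21.2 m/s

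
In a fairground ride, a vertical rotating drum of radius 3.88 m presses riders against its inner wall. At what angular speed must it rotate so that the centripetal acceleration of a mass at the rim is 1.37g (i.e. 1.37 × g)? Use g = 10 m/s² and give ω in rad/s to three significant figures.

Centripetal acceleration a_c = ω²r. Setting ω²r = 1.37g:
ω = √(1.37g / r) = √(1.37 × 10.0 / 3.88) = √3.531 = 1.879 rad/s.

1.88 rad/s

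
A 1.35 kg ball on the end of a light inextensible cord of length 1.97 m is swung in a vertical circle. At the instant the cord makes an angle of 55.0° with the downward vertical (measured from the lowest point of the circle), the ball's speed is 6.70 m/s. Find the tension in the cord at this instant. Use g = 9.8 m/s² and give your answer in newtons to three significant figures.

38.4 N

Take the radial direction toward the centre of the circle as positive. The component of the weight along the string toward the centre is −mg cos φ (φ measured from the bottom), so Newton's second law along the string gives T − mg cos φ = m v²/r.
cos 55.0° = 0.5736, so T = m(v²/r + g cos φ) = 1.35 × ((6.70)²/1.97 + 9.8 × 0.5736) = 1.35 × (22.79 + (5.621)) = 1.35 × 28.41 = 38.35 N.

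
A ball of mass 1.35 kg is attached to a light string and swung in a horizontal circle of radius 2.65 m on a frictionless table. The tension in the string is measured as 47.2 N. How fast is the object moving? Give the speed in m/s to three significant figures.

T = m v²/r ⇒ v = √(T r / m) = √(47.2 × 2.65 / 1.35) = √92.65 = 9.626 m/s.

9.63 m/s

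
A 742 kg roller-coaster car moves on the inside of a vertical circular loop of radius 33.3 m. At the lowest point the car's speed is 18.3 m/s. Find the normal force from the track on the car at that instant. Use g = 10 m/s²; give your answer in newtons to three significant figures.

14900 N

At the lowest point, N points up (toward the centre) and the weight mg points down (away from the centre), so the net inward force is N − mg = mv²/r.
N = m(v²/r + g) = 742 × ((18.3)²/33.3 + 10.0) = 742 × (10.06 + 10.0) = 742 × 20.06 = 14880 N.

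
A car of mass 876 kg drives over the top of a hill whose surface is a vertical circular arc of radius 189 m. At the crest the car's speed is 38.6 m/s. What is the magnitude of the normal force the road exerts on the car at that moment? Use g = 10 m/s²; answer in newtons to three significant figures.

At the crest the centripetal acceleration points downward (toward the centre of the arc), so mg − N = mv²/r.
N = m(g − v²/r) = 876 × (10.0 − (38.6)²/189) = 876 × (10.0 − 7.883) = 876 × 2.117 = 1854 N.

1850 N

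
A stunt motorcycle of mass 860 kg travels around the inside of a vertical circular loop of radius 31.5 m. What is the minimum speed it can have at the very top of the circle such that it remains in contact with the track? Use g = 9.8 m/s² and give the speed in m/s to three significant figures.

At the top, both weight mg and N point toward the centre: N + mg = mv²/r.
At minimum speed N → 0, so mg = mv_min²/r ⇒ v_min = √(g r) = √(9.8 × 31.5) = 17.57 m/s.

17.6 m/s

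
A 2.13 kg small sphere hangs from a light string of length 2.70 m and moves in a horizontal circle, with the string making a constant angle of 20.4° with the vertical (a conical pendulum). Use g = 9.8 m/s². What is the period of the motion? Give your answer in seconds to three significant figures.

r = L sinθ = 0.9411 m. From T sinθ = mω²r and T cosθ = mg: tanθ = ω²r/g, so ω² = g tanθ / r = g/(L cosθ).
ω = √(g/(L cosθ)) = √(9.8/(2.70 × 0.9373)) = √3.873 = 1.968 rad/s.
Period = 2π/ω = 3.193 s.

3.19 s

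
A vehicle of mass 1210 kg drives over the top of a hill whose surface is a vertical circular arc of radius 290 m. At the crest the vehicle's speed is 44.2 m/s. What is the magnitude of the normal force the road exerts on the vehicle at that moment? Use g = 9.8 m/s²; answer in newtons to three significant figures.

3710 N

At the crest the centripetal acceleration points downward (toward the centre of the arc), so mg − N = mv²/r.
N = m(g − v²/r) = 1210 × (9.8 − (44.2)²/290) = 1210 × (9.8 − 6.737) = 1210 × 3.063 = 3707 N.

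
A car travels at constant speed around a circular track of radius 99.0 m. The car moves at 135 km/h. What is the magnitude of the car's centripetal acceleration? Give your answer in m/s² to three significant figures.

v = 135 km/h = 135/3.6 = 37.50 m/s.
a_c = v²/r = (37.50)²/99.0 = 1406/99.0 = 14.20 m/s².

14.2 m/s²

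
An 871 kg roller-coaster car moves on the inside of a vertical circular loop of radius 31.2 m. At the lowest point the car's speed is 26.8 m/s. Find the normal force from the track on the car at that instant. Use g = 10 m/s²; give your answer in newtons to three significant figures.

28800 N

At the lowest point, N points up (toward the centre) and the weight mg points down (away from the centre), so the net inward force is N − mg = mv²/r.
N = m(v²/r + g) = 871 × ((26.8)²/31.2 + 10.0) = 871 × (23.02 + 10.0) = 871 × 33.02 = 28760 N.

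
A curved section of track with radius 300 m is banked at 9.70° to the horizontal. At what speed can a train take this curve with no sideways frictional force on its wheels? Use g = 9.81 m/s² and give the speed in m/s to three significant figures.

22.4 m/s

On a frictionless banked curve, N sinθ = mv²/r and N cosθ = mg, so tanθ = v²/(rg).
v = √(r g tanθ) = √(300 × 9.81 × tan 9.70°) = √(300 × 9.81 × 0.1709) = √503.1 = 22.43 m/s.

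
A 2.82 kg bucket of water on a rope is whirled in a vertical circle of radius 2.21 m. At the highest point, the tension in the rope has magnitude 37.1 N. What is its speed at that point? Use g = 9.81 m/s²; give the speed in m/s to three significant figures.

At the top, T + mg = mv²/r, so v = √(r(T/m + g)) = √(2.21 × (37.1/2.82 + 9.81)) = √(2.21 × 22.97) = √50.75 = 7.124 m/s.

7.12 m/s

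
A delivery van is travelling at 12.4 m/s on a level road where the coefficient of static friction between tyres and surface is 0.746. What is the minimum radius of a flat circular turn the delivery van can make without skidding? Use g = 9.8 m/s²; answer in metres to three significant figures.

At the limit, μ_s m g = m v²/r, so r_min = v²/(μ_s g) = (12.4)²/(0.746 × 9.8) = 153.8/7.311 = 21.03 m.

21.0 m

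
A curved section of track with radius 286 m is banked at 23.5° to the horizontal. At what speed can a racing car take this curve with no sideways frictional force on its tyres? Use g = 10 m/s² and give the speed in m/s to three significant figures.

35.3 m/s

On a frictionless banked curve, N sinθ = mv²/r and N cosθ = mg, so tanθ = v²/(rg).
v = √(r g tanθ) = √(286 × 10.0 × tan 23.5°) = √(286 × 10.0 × 0.4348) = √1244 = 35.26 m/s.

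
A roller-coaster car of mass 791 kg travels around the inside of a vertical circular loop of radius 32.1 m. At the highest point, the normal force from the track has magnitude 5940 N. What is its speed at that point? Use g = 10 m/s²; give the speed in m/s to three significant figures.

23.7 m/s

At the top, N + mg = mv²/r, so v = √(r(N/m + g)) = √(32.1 × (5940/791 + 10.0)) = √(32.1 × 17.51) = √562.1 = 23.71 m/s.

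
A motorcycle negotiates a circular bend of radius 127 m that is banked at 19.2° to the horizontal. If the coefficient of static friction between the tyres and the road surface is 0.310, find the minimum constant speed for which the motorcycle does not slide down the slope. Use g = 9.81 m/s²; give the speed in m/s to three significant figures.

6.56 m/s

At the minimum speed, friction acts up the slope at its limiting value f = μN. Radially (horizontal, toward centre): N sinθ − μN cosθ = mv²/r. Vertically: N cosθ + μN sinθ = mg.
Dividing: v² = r g (sinθ − μcosθ)/(cosθ + μsinθ).
sinθ − μcosθ = 0.3289 − 0.310×0.9444 = 0.03611; cosθ + μsinθ = 0.9444 + 0.310×0.3289 = 1.046.
v² = 127 × 9.81 × 0.03611/1.046 = 43.00 m²/s², so v = 6.557 m/s.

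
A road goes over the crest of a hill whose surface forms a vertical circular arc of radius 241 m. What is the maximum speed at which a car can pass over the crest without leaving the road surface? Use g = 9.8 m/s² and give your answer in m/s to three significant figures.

At the crest the centre of the circle is below the car, so the net downward (centripetal) force is mg − N = mv²/r.
The car leaves the road when N → 0, giving v_max = √(g r) = √(9.8 × 241) = 48.60 m/s.

48.6 m/s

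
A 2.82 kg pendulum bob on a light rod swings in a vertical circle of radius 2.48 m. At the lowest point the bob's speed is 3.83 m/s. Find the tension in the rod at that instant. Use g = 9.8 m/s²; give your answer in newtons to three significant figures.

44.3 N

At the lowest point, T points up (toward the centre) and the weight mg points down (away from the centre), so the net inward force is T − mg = mv²/r.
T = m(v²/r + g) = 2.82 × ((3.83)²/2.48 + 9.8) = 2.82 × (5.915 + 9.8) = 2.82 × 15.71 = 44.32 N.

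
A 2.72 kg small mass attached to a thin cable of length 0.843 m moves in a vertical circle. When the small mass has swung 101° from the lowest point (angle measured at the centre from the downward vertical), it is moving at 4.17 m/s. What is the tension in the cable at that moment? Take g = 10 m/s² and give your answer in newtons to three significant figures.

50.9 N

Take the radial direction toward the centre of the circle as positive. The component of the weight along the string toward the centre is −mg cos φ (φ measured from the bottom), so Newton's second law along the string gives T − mg cos φ = m v²/r.
cos 101° = -0.1908, so T = m(v²/r + g cos φ) = 2.72 × ((4.17)²/0.843 + 10.0 × -0.1908) = 2.72 × (20.63 + (-1.908)) = 2.72 × 18.72 = 50.92 N.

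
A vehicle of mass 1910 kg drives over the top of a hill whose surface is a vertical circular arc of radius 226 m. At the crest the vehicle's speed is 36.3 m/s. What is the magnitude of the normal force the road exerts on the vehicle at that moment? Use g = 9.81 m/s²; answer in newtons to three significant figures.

7600 N

At the crest the centripetal acceleration points downward (toward the centre of the arc), so mg − N = mv²/r.
N = m(g − v²/r) = 1910 × (9.81 − (36.3)²/226) = 1910 × (9.81 − 5.830) = 1910 × 3.980 = 7601 N.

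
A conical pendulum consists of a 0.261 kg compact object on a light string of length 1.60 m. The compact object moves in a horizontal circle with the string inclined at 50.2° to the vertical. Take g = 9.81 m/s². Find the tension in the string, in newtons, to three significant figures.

Vertically the bob has no acceleration, so T cosθ = mg.
T = mg/cosθ = 0.261 × 9.81 / cos 50.2° = 2.560/0.6401 = 4.000 N.

4.00 N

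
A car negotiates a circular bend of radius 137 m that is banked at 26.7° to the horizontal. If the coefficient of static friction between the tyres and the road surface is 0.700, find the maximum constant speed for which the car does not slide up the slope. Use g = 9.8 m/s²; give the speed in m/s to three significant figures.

49.9 m/s

At the maximum speed, friction acts down the slope at its limiting value f = μN. Radially (horizontal, toward centre): N sinθ + μN cosθ = mv²/r. Vertically: N cosθ − μN sinθ = mg.
Dividing: v² = r g (sinθ + μcosθ)/(cosθ − μsinθ).
sinθ + μcosθ = 0.4493 + 0.700×0.8934 = 1.075; cosθ − μsinθ = 0.8934 − 0.700×0.4493 = 0.5788.
v² = 137 × 9.8 × 1.075/0.5788 = 2493 m²/s², so v = 49.93 m/s.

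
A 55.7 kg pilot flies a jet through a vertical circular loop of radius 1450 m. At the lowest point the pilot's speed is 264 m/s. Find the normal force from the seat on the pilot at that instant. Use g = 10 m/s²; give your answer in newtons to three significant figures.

At the lowest point, N points up (toward the centre) and the weight mg points down (away from the centre), so the net inward force is N − mg = mv²/r.
N = m(v²/r + g) = 55.7 × ((264)²/1450 + 10.0) = 55.7 × (48.07 + 10.0) = 55.7 × 58.07 = 3234 N.

3230 N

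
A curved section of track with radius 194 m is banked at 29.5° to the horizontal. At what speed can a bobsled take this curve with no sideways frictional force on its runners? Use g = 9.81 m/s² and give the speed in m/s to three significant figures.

32.8 m/s

On a frictionless banked curve, N sinθ = mv²/r and N cosθ = mg, so tanθ = v²/(rg).
v = √(r g tanθ) = √(194 × 9.81 × tan 29.5°) = √(194 × 9.81 × 0.5658) = √1077 = 32.81 m/s.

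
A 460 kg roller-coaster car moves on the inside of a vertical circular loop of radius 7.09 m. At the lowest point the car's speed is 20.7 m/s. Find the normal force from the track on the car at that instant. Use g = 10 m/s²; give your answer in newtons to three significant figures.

At the lowest point, N points up (toward the centre) and the weight mg points down (away from the centre), so the net inward force is N − mg = mv²/r.
N = m(v²/r + g) = 460 × ((20.7)²/7.09 + 10.0) = 460 × (60.44 + 10.0) = 460 × 70.44 = 32400 N.

32400 N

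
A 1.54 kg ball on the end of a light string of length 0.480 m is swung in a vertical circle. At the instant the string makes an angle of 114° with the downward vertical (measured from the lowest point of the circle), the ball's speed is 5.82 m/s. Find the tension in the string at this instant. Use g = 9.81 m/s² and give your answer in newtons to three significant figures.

103 N

Take the radial direction toward the centre of the circle as positive. The component of the weight along the string toward the centre is −mg cos φ (φ measured from the bottom), so Newton's second law along the string gives T − mg cos φ = m v²/r.
cos 114° = -0.4067, so T = m(v²/r + g cos φ) = 1.54 × ((5.82)²/0.480 + 9.81 × -0.4067) = 1.54 × (70.57 + (-3.990)) = 1.54 × 66.58 = 102.5 N.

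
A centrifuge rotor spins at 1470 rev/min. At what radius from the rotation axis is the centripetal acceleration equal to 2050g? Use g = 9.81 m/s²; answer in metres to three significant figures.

ω = 1470 rev/min × 2π/60 = 153.9 rad/s.
a_c = ω²r = 2050g ⇒ r = 2050 × 9.81 / (153.9)² = 20110/23700 = 0.8487 m.

0.849 m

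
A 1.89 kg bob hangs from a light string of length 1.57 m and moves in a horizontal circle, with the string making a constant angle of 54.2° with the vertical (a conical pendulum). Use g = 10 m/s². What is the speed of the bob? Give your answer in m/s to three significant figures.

The radius of the circle is r = L sinθ = 1.57 × sin 54.2° = 1.273 m.
Horizontally T sinθ = mv²/r and vertically T cosθ = mg, so tanθ = v²/(rg).
v = √(r g tanθ) = √(1.273 × 10.0 × 1.387) = √17.66 = 4.202 m/s.

4.20 m/s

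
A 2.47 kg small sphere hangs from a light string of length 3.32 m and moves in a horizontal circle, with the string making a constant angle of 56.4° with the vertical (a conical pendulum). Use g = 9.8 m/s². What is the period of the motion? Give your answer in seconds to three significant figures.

2.72 s

r = L sinθ = 2.765 m. From T sinθ = mω²r and T cosθ = mg: tanθ = ω²r/g, so ω² = g tanθ / r = g/(L cosθ).
ω = √(g/(L cosθ)) = √(9.8/(3.32 × 0.5534)) = √5.334 = 2.310 rad/s.
Period = 2π/ω = 2.721 s.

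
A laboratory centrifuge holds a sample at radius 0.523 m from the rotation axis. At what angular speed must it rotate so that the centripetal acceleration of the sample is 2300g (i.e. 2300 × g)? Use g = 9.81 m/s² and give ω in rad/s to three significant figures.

208 rad/s

Centripetal acceleration a_c = ω²r. Setting ω²r = 2300g:
ω = √(2300g / r) = √(2300 × 9.81 / 0.523) = √43140 = 207.7 rad/s.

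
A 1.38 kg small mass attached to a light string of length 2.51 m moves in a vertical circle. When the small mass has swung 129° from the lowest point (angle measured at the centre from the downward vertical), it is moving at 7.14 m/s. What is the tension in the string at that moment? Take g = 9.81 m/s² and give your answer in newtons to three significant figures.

Take the radial direction toward the centre of the circle as positive. The component of the weight along the string toward the centre is −mg cos φ (φ measured from the bottom), so Newton's second law along the string gives T − mg cos φ = m v²/r.
cos 129° = -0.6293, so T = m(v²/r + g cos φ) = 1.38 × ((7.14)²/2.51 + 9.81 × -0.6293) = 1.38 × (20.31 + (-6.174)) = 1.38 × 14.14 = 19.51 N.

19.5 N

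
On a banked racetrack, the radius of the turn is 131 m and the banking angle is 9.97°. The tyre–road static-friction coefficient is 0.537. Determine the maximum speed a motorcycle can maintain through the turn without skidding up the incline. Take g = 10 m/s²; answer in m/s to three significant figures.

32.1 m/s

At the maximum speed, friction acts down the slope at its limiting value f = μN. Radially (horizontal, toward centre): N sinθ + μN cosθ = mv²/r. Vertically: N cosθ − μN sinθ = mg.
Dividing: v² = r g (sinθ + μcosθ)/(cosθ − μsinθ).
sinθ + μcosθ = 0.1731 + 0.537×0.9849 = 0.7020; cosθ − μsinθ = 0.9849 − 0.537×0.1731 = 0.8919.
v² = 131 × 10.0 × 0.7020/0.8919 = 1031 m²/s², so v = 32.11 m/s.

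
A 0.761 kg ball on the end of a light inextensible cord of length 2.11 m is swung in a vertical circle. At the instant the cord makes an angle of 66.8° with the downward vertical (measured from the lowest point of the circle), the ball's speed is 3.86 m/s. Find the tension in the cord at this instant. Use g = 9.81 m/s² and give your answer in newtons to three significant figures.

Take the radial direction toward the centre of the circle as positive. The component of the weight along the string toward the centre is −mg cos φ (φ measured from the bottom), so Newton's second law along the string gives T − mg cos φ = m v²/r.
cos 66.8° = 0.3939, so T = m(v²/r + g cos φ) = 0.761 × ((3.86)²/2.11 + 9.81 × 0.3939) = 0.761 × (7.061 + (3.865)) = 0.761 × 10.93 = 8.315 N.

8.31 N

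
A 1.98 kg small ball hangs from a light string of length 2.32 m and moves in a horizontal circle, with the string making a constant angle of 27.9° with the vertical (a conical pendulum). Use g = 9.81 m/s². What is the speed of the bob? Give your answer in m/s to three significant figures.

The radius of the circle is r = L sinθ = 2.32 × sin 27.9° = 1.086 m.
Horizontally T sinθ = mv²/r and vertically T cosθ = mg, so tanθ = v²/(rg).
v = √(r g tanθ) = √(1.086 × 9.81 × 0.5295) = √5.639 = 2.375 m/s.

2.37 m/s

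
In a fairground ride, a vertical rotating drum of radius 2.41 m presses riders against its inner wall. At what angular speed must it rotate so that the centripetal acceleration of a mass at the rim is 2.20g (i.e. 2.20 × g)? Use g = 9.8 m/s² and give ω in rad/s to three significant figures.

Centripetal acceleration a_c = ω²r. Setting ω²r = 2.20g:
ω = √(2.20g / r) = √(2.20 × 9.8 / 2.41) = √8.946 = 2.991 rad/s.

2.99 rad/s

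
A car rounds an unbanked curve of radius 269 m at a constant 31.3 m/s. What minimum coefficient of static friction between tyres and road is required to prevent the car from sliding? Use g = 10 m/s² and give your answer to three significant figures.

0.364

Friction provides the centripetal force: μ_s m g = m v²/r, so μ_s = v²/(g r) = (31.30)²/(10.0 × 269) = 979.7/2690 = 0.3642.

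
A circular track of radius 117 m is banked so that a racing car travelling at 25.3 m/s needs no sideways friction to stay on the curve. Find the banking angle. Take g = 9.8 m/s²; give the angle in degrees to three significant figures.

29.2°

With no friction, the horizontal component of the normal force provides the centripetal force: N sinθ = mv²/r, while N cosθ = mg vertically.
Dividing: tanθ = v²/(r g) = (25.3)²/(117 × 9.8) = 640.1/1147 = 0.5583.
θ = arctan(0.5583) = 29.17°.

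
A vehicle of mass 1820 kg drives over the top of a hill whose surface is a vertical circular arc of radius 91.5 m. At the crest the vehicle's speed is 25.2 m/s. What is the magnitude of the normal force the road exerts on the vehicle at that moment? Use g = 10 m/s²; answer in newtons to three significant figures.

5570 N

At the crest the centripetal acceleration points downward (toward the centre of the arc), so mg − N = mv²/r.
N = m(g − v²/r) = 1820 × (10.0 − (25.2)²/91.5) = 1820 × (10.0 − 6.940) = 1820 × 3.060 = 5569 N.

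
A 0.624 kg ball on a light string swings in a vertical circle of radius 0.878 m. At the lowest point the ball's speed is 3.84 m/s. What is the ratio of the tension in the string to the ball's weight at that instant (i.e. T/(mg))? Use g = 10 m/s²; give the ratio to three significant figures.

2.68

At the bottom, T − mg = mv²/r, so T = m(v²/r + g) and T/(mg) = v²/(rg) + 1 = (3.84)²/(0.878 × 10.0) + 1 = 1.679 + 1 = 2.679.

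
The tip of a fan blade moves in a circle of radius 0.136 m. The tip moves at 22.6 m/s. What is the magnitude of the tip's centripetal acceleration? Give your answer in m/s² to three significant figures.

3760 m/s²

a_c = v²/r = (22.60)²/0.136 = 510.8/0.136 = 3756 m/s².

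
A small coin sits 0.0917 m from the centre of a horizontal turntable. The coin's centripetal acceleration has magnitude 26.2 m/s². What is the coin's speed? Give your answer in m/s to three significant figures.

a_c = v²/r ⇒ v = √(a_c · r) = √(26.2 × 0.0917) = √2.403 = 1.550 m/s.

1.55 m/s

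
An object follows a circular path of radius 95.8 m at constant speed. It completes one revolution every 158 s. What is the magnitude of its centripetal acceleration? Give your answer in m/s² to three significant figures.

0.151 m/s²

v = 2πr/T = 2π × 95.8/158 = 3.810 m/s.
a_c = v²/r = (3.810)²/95.8 = 14.51/95.8 = 0.1515 m/s².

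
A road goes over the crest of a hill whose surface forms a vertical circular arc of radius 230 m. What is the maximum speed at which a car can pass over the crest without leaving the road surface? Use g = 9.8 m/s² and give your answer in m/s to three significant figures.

47.5 m/s

At the crest the centre of the circle is below the car, so the net downward (centripetal) force is mg − N = mv²/r.
The car leaves the road when N → 0, giving v_max = √(g r) = √(9.8 × 230) = 47.48 m/s.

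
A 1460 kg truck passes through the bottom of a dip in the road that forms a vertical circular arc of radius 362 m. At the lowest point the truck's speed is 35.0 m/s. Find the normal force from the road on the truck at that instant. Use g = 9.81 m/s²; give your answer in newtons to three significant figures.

19300 N

At the lowest point, N points up (toward the centre) and the weight mg points down (away from the centre), so the net inward force is N − mg = mv²/r.
N = m(v²/r + g) = 1460 × ((35.0)²/362 + 9.81) = 1460 × (3.384 + 9.81) = 1460 × 13.19 = 19260 N.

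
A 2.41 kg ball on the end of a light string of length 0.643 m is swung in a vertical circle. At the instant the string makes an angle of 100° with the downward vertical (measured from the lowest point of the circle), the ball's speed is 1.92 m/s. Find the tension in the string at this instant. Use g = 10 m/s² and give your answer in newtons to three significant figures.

Take the radial direction toward the centre of the circle as positive. The component of the weight along the string toward the centre is −mg cos φ (φ measured from the bottom), so Newton's second law along the string gives T − mg cos φ = m v²/r.
cos 100° = -0.1736, so T = m(v²/r + g cos φ) = 2.41 × ((1.92)²/0.643 + 10.0 × -0.1736) = 2.41 × (5.733 + (-1.736)) = 2.41 × 3.997 = 9.632 N.

9.63 N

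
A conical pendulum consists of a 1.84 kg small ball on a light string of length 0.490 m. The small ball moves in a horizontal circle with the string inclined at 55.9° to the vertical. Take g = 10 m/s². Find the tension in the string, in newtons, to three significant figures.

32.8 N

Vertically the bob has no acceleration, so T cosθ = mg.
T = mg/cosθ = 1.84 × 10.0 / cos 55.9° = 18.40/0.5606 = 32.82 N.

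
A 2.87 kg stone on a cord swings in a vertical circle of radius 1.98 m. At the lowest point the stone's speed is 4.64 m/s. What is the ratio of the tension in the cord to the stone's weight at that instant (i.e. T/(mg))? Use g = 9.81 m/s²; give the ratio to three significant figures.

2.11

At the bottom, T − mg = mv²/r, so T = m(v²/r + g) and T/(mg) = v²/(rg) + 1 = (4.64)²/(1.98 × 9.81) + 1 = 1.108 + 1 = 2.108.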